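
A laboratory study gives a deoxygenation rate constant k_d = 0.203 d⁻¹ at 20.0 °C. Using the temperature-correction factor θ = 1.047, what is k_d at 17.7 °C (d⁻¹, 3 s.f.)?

k_d ≈ 0.183 d⁻¹

k_d(T₂) = k_d(T₁) · θ^(T₂−T₁) = 0.203 × 1.047^(17.7−20.0)
= 0.203 × 1.047^-2.30 = 0.203 × 0.8998 = 0.1826 d⁻¹.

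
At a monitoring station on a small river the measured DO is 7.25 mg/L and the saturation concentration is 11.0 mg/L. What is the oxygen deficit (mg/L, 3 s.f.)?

D ≈ 3.75 mg/L

D = C_s − C = 11.0 − 7.25 = 3.75 mg/L.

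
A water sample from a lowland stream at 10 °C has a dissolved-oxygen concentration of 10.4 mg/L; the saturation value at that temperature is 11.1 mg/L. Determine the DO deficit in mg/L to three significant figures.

D = C_s − C = 11.1 − 10.4 = 0.700 mg/L.

D ≈ 0.700 mg/L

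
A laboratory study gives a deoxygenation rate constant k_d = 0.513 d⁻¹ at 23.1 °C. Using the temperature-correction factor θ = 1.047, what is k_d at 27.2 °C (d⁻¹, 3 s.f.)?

k_d ≈ 0.619 d⁻¹

k_d(T₂) = k_d(T₁) · θ^(T₂−T₁) = 0.513 × 1.047^(27.2−23.1)
= 0.513 × 1.047^4.10 = 0.513 × 1.207 = 0.6193 d⁻¹.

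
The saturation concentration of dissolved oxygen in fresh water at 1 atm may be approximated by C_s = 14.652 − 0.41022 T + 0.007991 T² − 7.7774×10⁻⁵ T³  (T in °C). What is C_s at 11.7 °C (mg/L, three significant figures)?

C_s ≈ 10.8 mg/L

C_s = 14.652 − 0.41022×11.7 + 0.007991×11.7² − 7.7774×10⁻⁵×11.7³ = 10.82 mg/L.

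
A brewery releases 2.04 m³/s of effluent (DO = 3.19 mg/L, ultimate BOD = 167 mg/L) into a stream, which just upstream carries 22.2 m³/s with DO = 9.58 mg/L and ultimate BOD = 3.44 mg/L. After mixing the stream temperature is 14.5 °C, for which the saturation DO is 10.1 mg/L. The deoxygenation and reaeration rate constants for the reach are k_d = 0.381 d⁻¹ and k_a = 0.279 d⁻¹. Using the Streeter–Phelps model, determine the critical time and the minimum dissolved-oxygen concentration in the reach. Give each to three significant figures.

Mixed DO = (22.2×9.58 + 2.04×3.19)/(22.2+2.04) = 219.2/24.24 = 9.042 mg/L.
Mixed L₀ = (22.2×3.44 + 2.04×167)/(24.24) = 417.0/24.24 = 17.20 mg/L.
Initial deficit D₀ = C_s − DO₀ = 10.1 − 9.042 = 1.058 mg/L.
t_c = (1/-0.1020) ln[(0.279/0.381)(1 − 1.058×-0.1020/(0.381×17.20))] = -9.804 × ln(0.7443) = 2.895 d.
D_c = (0.381/0.279) × 17.20 × e^(−0.381×2.895) = 1.366 × 17.20 × 0.3319 = 7.798 mg/L.
Minimum DO = 10.1 − 7.798 = 2.302 mg/L.

t_c ≈ 2.89 d; minimum DO ≈ 2.30 mg/L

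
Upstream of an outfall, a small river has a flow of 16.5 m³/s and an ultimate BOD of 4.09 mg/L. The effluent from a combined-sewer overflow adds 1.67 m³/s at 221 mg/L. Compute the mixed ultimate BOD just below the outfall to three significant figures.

Flow-weighted mixing: C = (Q_r C_r + Q_w C_w)/(Q_r + Q_w)
= (16.5×4.09 + 1.67×221)/(16.5 + 1.67) = 436.6/18.17 = 24.03 mg/L.

24.0 mg/L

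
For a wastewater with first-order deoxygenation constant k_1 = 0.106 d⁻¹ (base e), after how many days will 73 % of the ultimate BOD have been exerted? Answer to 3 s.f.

y/L₀ = 1 − e^(−k_1 t) = 0.73 ⇒ e^(−k_1 t) = 0.270
t = −ln(0.270) / 0.106 = 1.309 / 0.106 = 12.35 d.

t ≈ 12.4 d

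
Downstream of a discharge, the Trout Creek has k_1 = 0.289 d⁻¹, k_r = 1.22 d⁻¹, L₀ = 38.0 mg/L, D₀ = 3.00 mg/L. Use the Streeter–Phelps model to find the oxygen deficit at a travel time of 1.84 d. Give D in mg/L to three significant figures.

k_1 L₀/(k_r−k_1) = 0.289×38.0/(1.22−0.289) = 10.98/0.9310 = 11.80 mg/L.
e^(−k_1 t) = e^(−0.289×1.840) = 0.5876; e^(−k_r t) = e^(−1.22×1.840) = 0.1059.
D = 11.80 × (0.5876 − 0.1059) + 3.00 × 0.1059 = 5.681 + 0.3178 = 5.999 mg/L.

D ≈ 6.00 mg/L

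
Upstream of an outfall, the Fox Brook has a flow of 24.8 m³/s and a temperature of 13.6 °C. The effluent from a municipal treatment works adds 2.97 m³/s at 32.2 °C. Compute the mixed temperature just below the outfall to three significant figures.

Flow-weighted mixing: C = (Q_r C_r + Q_w C_w)/(Q_r + Q_w)
= (24.8×13.6 + 2.97×32.2)/(24.8 + 2.97) = 432.9/27.77 = 15.59 °C.

15.6 °C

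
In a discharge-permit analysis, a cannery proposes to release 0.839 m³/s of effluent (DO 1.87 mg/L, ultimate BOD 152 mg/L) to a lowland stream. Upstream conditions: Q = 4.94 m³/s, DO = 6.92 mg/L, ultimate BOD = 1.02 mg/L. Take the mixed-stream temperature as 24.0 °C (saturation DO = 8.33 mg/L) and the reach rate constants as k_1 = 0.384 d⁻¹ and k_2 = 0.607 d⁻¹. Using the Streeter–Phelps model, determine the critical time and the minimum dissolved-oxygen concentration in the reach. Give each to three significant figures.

t_c ≈ 1.80 d; minimum DO ≈ 1.07 mg/L

Mixed DO = (4.94×6.92 + 0.839×1.87)/(4.94+0.839) = 35.75/5.779 = 6.187 mg/L.
Mixed L₀ = (4.94×1.02 + 0.839×152)/(5.779) = 132.6/5.779 = 22.94 mg/L.
Initial deficit D₀ = C_s − DO₀ = 8.33 − 6.187 = 2.143 mg/L.
t_c = (1/0.2230) ln[(0.607/0.384)(1 − 2.143×0.2230/(0.384×22.94))] = 4.484 × ln(1.495) = 1.803 d.
D_c = (0.384/0.607) × 22.94 × e^(−0.384×1.803) = 0.6326 × 22.94 × 0.5004 = 7.261 mg/L.
Minimum DO = 8.33 − 7.261 = 1.069 mg/L.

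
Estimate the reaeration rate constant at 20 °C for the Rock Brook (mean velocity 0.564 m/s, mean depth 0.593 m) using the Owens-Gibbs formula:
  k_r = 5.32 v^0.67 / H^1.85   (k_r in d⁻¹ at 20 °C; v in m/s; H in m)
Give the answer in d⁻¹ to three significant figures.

k_r = 5.32 × 0.564^0.67 / 0.593^1.85 = 5.32 × 0.6813 / 0.3803 = 9.531 d⁻¹.

k_r ≈ 9.53 d⁻¹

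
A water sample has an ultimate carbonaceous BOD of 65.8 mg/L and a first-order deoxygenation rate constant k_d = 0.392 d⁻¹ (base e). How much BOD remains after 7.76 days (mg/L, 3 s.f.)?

L ≈ 3.14 mg/L

L_t = L₀ e^(−k_d t) = 65.8 × e^(−0.392×7.76) = 65.8 × 0.04774 = 3.141 mg/L.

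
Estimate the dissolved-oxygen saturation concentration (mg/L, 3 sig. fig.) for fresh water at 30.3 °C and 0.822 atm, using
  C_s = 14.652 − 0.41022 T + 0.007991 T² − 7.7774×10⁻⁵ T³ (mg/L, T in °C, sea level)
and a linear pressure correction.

C_s ≈ 6.08 mg/L

At sea level: C_s = 14.652 − 0.41022×30.3 + 0.007991×30.3² − 7.7774×10⁻⁵×30.3³ = 7.395 mg/L.
Pressure correction: C_s' = 7.395 × 0.822 = 6.079 mg/L.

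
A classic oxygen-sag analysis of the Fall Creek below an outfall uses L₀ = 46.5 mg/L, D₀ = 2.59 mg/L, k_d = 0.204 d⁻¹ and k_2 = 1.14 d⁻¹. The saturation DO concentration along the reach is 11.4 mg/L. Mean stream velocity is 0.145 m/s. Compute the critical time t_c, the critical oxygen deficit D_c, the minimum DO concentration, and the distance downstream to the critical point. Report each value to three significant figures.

t_c = [1/(k_2−k_d)] ln[(k_2/k_d)(1 − D₀(k_2−k_d)/(k_d L₀))]
= [1/(1.14−0.204)] ln[(1.14/0.204)(1 − 2.59×0.9360/(0.204×46.5))]
= (1/0.9360) ln[5.588 × 0.7444] = 1.068 × ln(4.160) = 1.068 × 1.426 = 1.523 d.
D_c = (k_d/k_2) L₀ e^(−k_d t_c) = (0.204/1.14) × 46.5 × e^(−0.204×1.523) = 0.1789 × 46.5 × 0.7329 = 6.099 mg/L.
Minimum DO = C_s − D_c = 11.4 − 6.099 = 5.301 mg/L.
x_c = v t_c = 0.145 m/s × 1.523 d × 86400 s/d = 19080 m ≈ 19.1 km.

t_c ≈ 1.52 d; D_c ≈ 6.10 mg/L; min DO ≈ 5.30 mg/L; x_c ≈ 19.1 km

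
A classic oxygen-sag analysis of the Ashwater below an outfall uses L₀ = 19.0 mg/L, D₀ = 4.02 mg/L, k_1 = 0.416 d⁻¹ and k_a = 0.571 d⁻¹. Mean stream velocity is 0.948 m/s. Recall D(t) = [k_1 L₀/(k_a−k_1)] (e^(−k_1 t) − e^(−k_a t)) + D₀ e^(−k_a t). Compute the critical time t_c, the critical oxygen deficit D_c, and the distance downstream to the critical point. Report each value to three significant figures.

t_c = [1/(k_a−k_1)] ln[(k_a/k_1)(1 − D₀(k_a−k_1)/(k_1 L₀))]
= [1/(0.571−0.416)] ln[(0.571/0.416)(1 − 4.02×0.1550/(0.416×19.0))]
= (1/0.1550) ln[1.373 × 0.9212] = 6.452 × ln(1.264) = 6.452 × 0.2346 = 1.513 d.
D_c = (k_1/k_a) L₀ e^(−k_1 t_c) = (0.416/0.571) × 19.0 × e^(−0.416×1.513) = 0.7285 × 19.0 × 0.5328 = 7.375 mg/L.
x_c = v t_c = 0.948 m/s × 1.513 d × 86400 s/d = 124000 m ≈ 124 km.

t_c ≈ 1.51 d; D_c ≈ 7.38 mg/L; x_c ≈ 124 km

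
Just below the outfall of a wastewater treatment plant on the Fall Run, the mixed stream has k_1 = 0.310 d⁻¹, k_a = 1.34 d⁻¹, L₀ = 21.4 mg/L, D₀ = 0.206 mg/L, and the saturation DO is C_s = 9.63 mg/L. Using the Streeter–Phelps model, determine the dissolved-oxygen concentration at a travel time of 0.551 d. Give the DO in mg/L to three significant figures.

DO ≈ 7.18 mg/L

k_1 L₀/(k_a−k_1) = 0.310×21.4/(1.34−0.310) = 6.634/1.030 = 6.441 mg/L.
e^(−k_1 t) = e^(−0.310×0.5510) = 0.8430; e^(−k_a t) = e^(−1.34×0.5510) = 0.4779.
D = 6.441 × (0.8430 − 0.4779) + 0.206 × 0.4779 = 2.351 + 0.09845 = 2.450 mg/L.
DO = C_s − D = 9.63 − 2.450 = 7.180 mg/L.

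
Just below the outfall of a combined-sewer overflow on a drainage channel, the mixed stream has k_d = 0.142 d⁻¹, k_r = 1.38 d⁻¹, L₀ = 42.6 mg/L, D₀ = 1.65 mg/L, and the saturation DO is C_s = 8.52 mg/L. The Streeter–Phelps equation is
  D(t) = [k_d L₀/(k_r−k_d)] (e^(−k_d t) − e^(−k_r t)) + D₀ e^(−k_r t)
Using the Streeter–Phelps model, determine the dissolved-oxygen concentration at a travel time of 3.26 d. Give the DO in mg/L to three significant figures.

DO ≈ 5.48 mg/L

k_d L₀/(k_r−k_d) = 0.142×42.6/(1.38−0.142) = 6.049/1.238 = 4.886 mg/L.
e^(−k_d t) = e^(−0.142×3.260) = 0.6294; e^(−k_r t) = e^(−1.38×3.260) = 0.01112.
D = 4.886 × (0.6294 − 0.01112) + 1.65 × 0.01112 = 3.021 + 0.01835 = 3.040 mg/L.
DO = C_s − D = 8.52 − 3.040 = 5.480 mg/L.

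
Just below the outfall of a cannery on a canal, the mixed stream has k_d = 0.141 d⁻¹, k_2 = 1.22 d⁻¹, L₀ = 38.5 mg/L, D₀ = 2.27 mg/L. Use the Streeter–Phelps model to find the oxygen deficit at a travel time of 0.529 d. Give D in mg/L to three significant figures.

D ≈ 3.22 mg/L

k_d L₀/(k_2−k_d) = 0.141×38.5/(1.22−0.141) = 5.428/1.079 = 5.031 mg/L.
e^(−k_d t) = e^(−0.141×0.5290) = 0.9281; e^(−k_2 t) = e^(−1.22×0.5290) = 0.5245.
D = 5.031 × (0.9281 − 0.5245) + 2.27 × 0.5245 = 2.031 + 1.191 = 3.221 mg/L.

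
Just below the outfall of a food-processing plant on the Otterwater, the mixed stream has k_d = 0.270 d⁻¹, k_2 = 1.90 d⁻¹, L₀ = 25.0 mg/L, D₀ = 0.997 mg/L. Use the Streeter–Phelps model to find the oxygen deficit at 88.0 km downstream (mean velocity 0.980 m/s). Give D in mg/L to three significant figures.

D ≈ 2.69 mg/L

Travel time t = x/v = 88.0 km / (0.980 m/s) = 88000 m / 0.980 m/s = 89800 s = 1.039 d.
k_d L₀/(k_2−k_d) = 0.270×25.0/(1.90−0.270) = 6.750/1.630 = 4.141 mg/L.
e^(−k_d t) = e^(−0.270×1.039) = 0.7553; e^(−k_2 t) = e^(−1.90×1.039) = 0.1388.
D = 4.141 × (0.7553 − 0.1388) + 0.997 × 0.1388 = 2.553 + 0.1384 = 2.691 mg/L.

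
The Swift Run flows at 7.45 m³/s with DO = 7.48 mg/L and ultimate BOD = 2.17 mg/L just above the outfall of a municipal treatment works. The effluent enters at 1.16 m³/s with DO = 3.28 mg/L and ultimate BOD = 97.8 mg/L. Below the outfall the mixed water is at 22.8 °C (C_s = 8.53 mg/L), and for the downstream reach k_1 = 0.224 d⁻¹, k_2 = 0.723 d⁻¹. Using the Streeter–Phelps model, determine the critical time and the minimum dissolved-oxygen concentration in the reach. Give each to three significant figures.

t_c ≈ 1.80 d; minimum DO ≈ 5.41 mg/L

Mixed DO = (7.45×7.48 + 1.16×3.28)/(7.45+1.16) = 59.53/8.610 = 6.914 mg/L.
Mixed L₀ = (7.45×2.17 + 1.16×97.8)/(8.610) = 129.6/8.610 = 15.05 mg/L.
Initial deficit D₀ = C_s − DO₀ = 8.53 − 6.914 = 1.616 mg/L.
t_c = (1/0.4990) ln[(0.723/0.224)(1 − 1.616×0.4990/(0.224×15.05))] = 2.004 × ln(2.456) = 1.801 d.
D_c = (0.224/0.723) × 15.05 × e^(−0.224×1.801) = 0.3098 × 15.05 × 0.6681 = 3.116 mg/L.
Minimum DO = 8.53 − 3.116 = 5.414 mg/L.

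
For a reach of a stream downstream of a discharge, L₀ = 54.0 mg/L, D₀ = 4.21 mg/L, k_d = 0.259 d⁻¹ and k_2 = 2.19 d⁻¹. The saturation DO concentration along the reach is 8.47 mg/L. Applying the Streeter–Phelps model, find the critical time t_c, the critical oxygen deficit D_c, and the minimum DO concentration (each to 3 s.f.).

With k_2/k_d = 8.456 and 1 − D₀(k_2−k_d)/(k_d L₀) = 0.4187,
t_c = ln(8.456 × 0.4187) / (2.19 − 0.259) = ln(3.541) / 1.931 = 1.264/1.931 = 0.6548 d.
D_c = (k_d/k_2) L₀ e^(−k_d t_c) = (0.259/2.19) × 54.0 × e^(−0.259×0.6548) = 0.1183 × 54.0 × 0.8440 = 5.390 mg/L.
Minimum DO = C_s − D_c = 8.47 − 5.390 = 3.080 mg/L.

t_c ≈ 0.655 d; D_c ≈ 5.39 mg/L; min DO ≈ 3.08 mg/L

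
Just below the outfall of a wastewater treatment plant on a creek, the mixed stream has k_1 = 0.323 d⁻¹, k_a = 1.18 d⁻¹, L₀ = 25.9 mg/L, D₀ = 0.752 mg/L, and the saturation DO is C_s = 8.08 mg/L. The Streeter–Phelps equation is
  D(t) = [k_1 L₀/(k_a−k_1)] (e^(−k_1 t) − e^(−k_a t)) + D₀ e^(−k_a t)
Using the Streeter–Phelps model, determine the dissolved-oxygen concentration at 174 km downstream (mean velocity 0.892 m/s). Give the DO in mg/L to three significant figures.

Travel time t = x/v = 174 km / (0.892 m/s) = 174000 m / 0.892 m/s = 195100 s = 2.258 d.
k_1 L₀/(k_a−k_1) = 0.323×25.9/(1.18−0.323) = 8.366/0.8570 = 9.762 mg/L.
e^(−k_1 t) = e^(−0.323×2.258) = 0.4823; e^(−k_a t) = e^(−1.18×2.258) = 0.06966.
D = 9.762 × (0.4823 − 0.06966) + 0.752 × 0.06966 = 4.028 + 0.05239 = 4.080 mg/L.
DO = C_s − D = 8.08 − 4.080 = 4.000 mg/L.

DO ≈ 4.00 mg/L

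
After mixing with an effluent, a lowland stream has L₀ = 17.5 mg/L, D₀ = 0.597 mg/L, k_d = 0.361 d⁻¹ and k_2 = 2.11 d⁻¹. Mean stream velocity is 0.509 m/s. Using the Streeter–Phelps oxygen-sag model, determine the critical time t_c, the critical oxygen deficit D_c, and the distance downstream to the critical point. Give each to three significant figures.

t_c ≈ 0.906 d; D_c ≈ 2.16 mg/L; x_c ≈ 39.9 km

At the critical point dD/dt = 0, so k_d L₀ e^(−k_d t) = k_2 D. Substituting D(t) from the Streeter–Phelps equation and solving for t gives
t_c = ln[(k_2/k_d)(1 − D₀(k_2−k_d)/(k_d L₀))] / (k_2−k_d).
Here k_2−k_d = 1.749 d⁻¹ and 1 − D₀(k_2−k_d)/(k_d L₀) = 1 − 0.597×1.749/(0.361×17.5) = 0.8347, so
t_c = ln(5.845 × 0.8347) / 1.749 = 1.585 / 1.749 = 0.9062 d.
L(t_c) = L₀ e^(−k_d t_c) = 17.5 × 0.7210 = 12.62 mg/L, and at the critical point k_2 D_c = k_d L, so D_c = (0.361/2.11) × 12.62 = 2.159 mg/L.
x_c = v t_c = 0.509 m/s × 0.9062 d × 86400 s/d = 39850 m ≈ 39.9 km.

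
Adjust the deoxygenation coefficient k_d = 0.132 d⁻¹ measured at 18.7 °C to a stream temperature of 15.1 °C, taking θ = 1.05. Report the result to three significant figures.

k_d ≈ 0.111 d⁻¹

k_d(T₂) = k_d(T₁) · θ^(T₂−T₁) = 0.132 × 1.05^(15.1−18.7)
= 0.132 × 1.05^-3.60 = 0.132 × 0.8389 = 0.1107 d⁻¹.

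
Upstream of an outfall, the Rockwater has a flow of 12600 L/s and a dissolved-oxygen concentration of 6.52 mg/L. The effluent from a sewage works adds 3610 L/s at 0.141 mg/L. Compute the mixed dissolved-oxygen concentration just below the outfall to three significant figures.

Flow-weighted mixing: C = (Q_r C_r + Q_w C_w)/(Q_r + Q_w)
= (12600×6.52 + 3610×0.141)/(12600 + 3610) = 82660/16210 = 5.099 mg/L.

5.10 mg/L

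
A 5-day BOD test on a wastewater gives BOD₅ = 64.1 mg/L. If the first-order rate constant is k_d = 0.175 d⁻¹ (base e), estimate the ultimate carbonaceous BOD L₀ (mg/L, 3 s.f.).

L₀ ≈ 110 mg/L

BOD₅ = L₀(1 − e^(−5k_d)) ⇒ L₀ = BOD₅ / (1 − e^(−5×0.175))
= 64.1 / (1 − 0.4169) = 64.1 / 0.5831 = 109.9 mg/L.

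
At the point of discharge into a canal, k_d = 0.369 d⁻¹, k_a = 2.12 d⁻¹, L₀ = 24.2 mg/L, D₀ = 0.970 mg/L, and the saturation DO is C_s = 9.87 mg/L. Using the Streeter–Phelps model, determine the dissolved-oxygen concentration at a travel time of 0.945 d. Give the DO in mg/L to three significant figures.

DO ≈ 6.83 mg/L

k_d L₀/(k_a−k_d) = 0.369×24.2/(2.12−0.369) = 8.930/1.751 = 5.100 mg/L.
e^(−k_d t) = e^(−0.369×0.9450) = 0.7056; e^(−k_a t) = e^(−2.12×0.9450) = 0.1349.
D = 5.100 × (0.7056 − 0.1349) + 0.970 × 0.1349 = 2.911 + 0.1308 = 3.041 mg/L.
DO = C_s − D = 9.87 − 3.041 = 6.829 mg/L.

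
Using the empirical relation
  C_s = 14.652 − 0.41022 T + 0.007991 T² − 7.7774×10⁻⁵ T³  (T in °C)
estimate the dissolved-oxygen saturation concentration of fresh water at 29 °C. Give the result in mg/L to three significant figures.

C_s ≈ 7.58 mg/L

C_s = 14.652 − 0.41022×29 + 0.007991×29² − 7.7774×10⁻⁵×29³ = 7.579 mg/L.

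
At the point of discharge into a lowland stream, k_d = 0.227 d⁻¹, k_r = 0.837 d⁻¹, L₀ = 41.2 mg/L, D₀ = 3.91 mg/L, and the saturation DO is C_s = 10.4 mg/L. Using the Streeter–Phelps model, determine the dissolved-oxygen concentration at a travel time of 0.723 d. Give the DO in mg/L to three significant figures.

DO ≈ 3.63 mg/L

k_d L₀/(k_r−k_d) = 0.227×41.2/(0.837−0.227) = 9.352/0.6100 = 15.33 mg/L.
e^(−k_d t) = e^(−0.227×0.7230) = 0.8486; e^(−k_r t) = e^(−0.837×0.7230) = 0.5460.
D = 15.33 × (0.8486 − 0.5460) + 3.91 × 0.5460 = 4.640 + 2.135 = 6.775 mg/L.
DO = C_s − D = 10.4 − 6.775 = 3.625 mg/L.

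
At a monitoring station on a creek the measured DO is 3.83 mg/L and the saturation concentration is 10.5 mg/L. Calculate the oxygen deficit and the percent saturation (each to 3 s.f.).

D ≈ 6.67 mg/L; 36.5 % saturation

D = C_s − C = 10.5 − 3.83 = 6.67 mg/L.
% saturation = 3.83/10.5 × 100 = 36.5 %.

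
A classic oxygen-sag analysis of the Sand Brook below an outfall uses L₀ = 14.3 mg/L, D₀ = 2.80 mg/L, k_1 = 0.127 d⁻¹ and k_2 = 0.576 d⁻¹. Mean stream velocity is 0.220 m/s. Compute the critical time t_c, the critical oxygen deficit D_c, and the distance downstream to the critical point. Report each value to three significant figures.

t_c ≈ 0.743 d; D_c ≈ 2.87 mg/L; x_c ≈ 14.1 km

With k_2/k_1 = 4.535 and 1 − D₀(k_2−k_1)/(k_1 L₀) = 0.3077,
t_c = ln(4.535 × 0.3077) / (0.576 − 0.127) = ln(1.396) / 0.4490 = 0.3334/0.4490 = 0.7426 d.
L(t_c) = L₀ e^(−k_1 t_c) = 14.3 × 0.9100 = 13.01 mg/L, and at the critical point k_2 D_c = k_1 L, so D_c = (0.127/0.576) × 13.01 = 2.869 mg/L.
x_c = v t_c = 0.220 m/s × 0.7426 d × 86400 s/d = 14120 m ≈ 14.1 km.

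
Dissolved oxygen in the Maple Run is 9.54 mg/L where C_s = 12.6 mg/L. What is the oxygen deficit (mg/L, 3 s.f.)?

D = C_s − C = 12.6 − 9.54 = 3.06 mg/L.

D ≈ 3.06 mg/L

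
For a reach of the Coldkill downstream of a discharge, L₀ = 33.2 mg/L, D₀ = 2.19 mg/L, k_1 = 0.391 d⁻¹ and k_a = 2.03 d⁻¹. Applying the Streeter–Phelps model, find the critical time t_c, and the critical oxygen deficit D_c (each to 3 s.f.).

t_c ≈ 0.807 d; D_c ≈ 4.66 mg/L

With k_a/k_1 = 5.192 and 1 − D₀(k_a−k_1)/(k_1 L₀) = 0.7235,
t_c = ln(5.192 × 0.7235) / (2.03 − 0.391) = ln(3.756) / 1.639 = 1.323/1.639 = 0.8075 d.
D_c = (k_1/k_a) L₀ e^(−k_1 t_c) = (0.391/2.03) × 33.2 × e^(−0.391×0.8075) = 0.1926 × 33.2 × 0.7293 = 4.663 mg/L.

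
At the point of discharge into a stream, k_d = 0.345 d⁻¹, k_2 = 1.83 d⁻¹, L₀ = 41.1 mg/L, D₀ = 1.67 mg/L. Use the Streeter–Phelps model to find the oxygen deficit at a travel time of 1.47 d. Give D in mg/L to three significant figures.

k_d L₀/(k_2−k_d) = 0.345×41.1/(1.83−0.345) = 14.18/1.485 = 9.548 mg/L.
e^(−k_d t) = e^(−0.345×1.470) = 0.6022; e^(−k_2 t) = e^(−1.83×1.470) = 0.06787.
D = 9.548 × (0.6022 − 0.06787) + 1.67 × 0.06787 = 5.102 + 0.1133 = 5.215 mg/L.

D ≈ 5.22 mg/L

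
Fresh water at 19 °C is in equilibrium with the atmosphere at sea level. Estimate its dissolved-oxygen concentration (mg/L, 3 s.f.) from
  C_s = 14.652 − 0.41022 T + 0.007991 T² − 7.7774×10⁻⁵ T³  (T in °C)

C_s ≈ 9.21 mg/L

C_s = 14.652 − 0.41022×19 + 0.007991×19² − 7.7774×10⁻⁵×19³ = 9.209 mg/L.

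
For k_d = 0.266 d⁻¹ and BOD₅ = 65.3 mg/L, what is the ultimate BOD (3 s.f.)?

BOD₅ = L₀(1 − e^(−5k_d)) ⇒ L₀ = BOD₅ / (1 − e^(−5×0.266))
= 65.3 / (1 − 0.2645) = 65.3 / 0.7355 = 88.78 mg/L.

L₀ ≈ 88.8 mg/L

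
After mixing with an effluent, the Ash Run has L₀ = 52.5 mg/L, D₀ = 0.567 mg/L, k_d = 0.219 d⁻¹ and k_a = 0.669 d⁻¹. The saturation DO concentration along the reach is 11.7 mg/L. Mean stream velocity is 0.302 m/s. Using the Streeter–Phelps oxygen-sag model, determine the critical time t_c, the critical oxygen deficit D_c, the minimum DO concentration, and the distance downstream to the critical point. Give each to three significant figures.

t_c ≈ 2.43 d; D_c ≈ 10.1 mg/L; min DO ≈ 1.61 mg/L; x_c ≈ 63.5 km

At the critical point dD/dt = 0, so k_d L₀ e^(−k_d t) = k_a D. Substituting D(t) from the Streeter–Phelps equation and solving for t gives
t_c = ln[(k_a/k_d)(1 − D₀(k_a−k_d)/(k_d L₀))] / (k_a−k_d).
Here k_a−k_d = 0.4500 d⁻¹ and 1 − D₀(k_a−k_d)/(k_d L₀) = 1 − 0.567×0.4500/(0.219×52.5) = 0.9778, so
t_c = ln(3.055 × 0.9778) / 0.4500 = 1.094 / 0.4500 = 2.432 d.
D_c = (k_d/k_a) L₀ e^(−k_d t_c) = (0.219/0.669) × 52.5 × e^(−0.219×2.432) = 0.3274 × 52.5 × 0.5871 = 10.09 mg/L.
Minimum DO = C_s − D_c = 11.7 − 10.09 = 1.610 mg/L.
x_c = v t_c = 0.302 m/s × 2.432 d × 86400 s/d = 63450 m ≈ 63.5 km.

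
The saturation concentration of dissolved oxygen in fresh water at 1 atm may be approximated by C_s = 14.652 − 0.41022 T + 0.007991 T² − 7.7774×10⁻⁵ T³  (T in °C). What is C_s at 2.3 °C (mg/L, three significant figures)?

C_s = 14.652 − 0.41022×2.3 + 0.007991×2.3² − 7.7774×10⁻⁵×2.3³ = 13.75 mg/L.

C_s ≈ 13.7 mg/L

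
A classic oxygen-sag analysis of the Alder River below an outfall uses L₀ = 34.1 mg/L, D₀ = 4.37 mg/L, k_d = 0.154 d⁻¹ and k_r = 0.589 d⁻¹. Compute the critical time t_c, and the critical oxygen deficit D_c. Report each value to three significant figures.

t_c ≈ 2.05 d; D_c ≈ 6.50 mg/L

With k_r/k_d = 3.825 and 1 − D₀(k_r−k_d)/(k_d L₀) = 0.6380,
t_c = ln(3.825 × 0.6380) / (0.589 − 0.154) = ln(2.440) / 0.4350 = 0.8921/0.4350 = 2.051 d.
D_c = (k_d/k_r) L₀ e^(−k_d t_c) = (0.154/0.589) × 34.1 × e^(−0.154×2.051) = 0.2615 × 34.1 × 0.7292 = 6.501 mg/L.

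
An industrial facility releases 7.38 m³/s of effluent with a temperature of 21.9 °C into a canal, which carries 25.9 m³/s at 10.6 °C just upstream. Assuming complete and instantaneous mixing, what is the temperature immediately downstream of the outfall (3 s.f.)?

13.1 °C

Flow-weighted mixing: C = (Q_r C_r + Q_w C_w)/(Q_r + Q_w)
= (25.9×10.6 + 7.38×21.9)/(25.9 + 7.38) = 436.2/33.28 = 13.11 °C.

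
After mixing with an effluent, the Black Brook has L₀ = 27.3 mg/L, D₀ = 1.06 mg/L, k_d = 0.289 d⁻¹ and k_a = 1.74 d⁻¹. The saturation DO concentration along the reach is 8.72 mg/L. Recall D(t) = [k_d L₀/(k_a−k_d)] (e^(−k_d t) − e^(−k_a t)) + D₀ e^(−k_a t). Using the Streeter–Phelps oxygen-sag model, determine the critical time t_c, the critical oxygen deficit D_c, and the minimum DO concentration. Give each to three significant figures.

t_c = [1/(k_a−k_d)] ln[(k_a/k_d)(1 − D₀(k_a−k_d)/(k_d L₀))]
= [1/(1.74−0.289)] ln[(1.74/0.289)(1 − 1.06×1.451/(0.289×27.3))]
= (1/1.451) ln[6.021 × 0.8051] = 0.6892 × ln(4.847) = 0.6892 × 1.578 = 1.088 d.
D_c = (k_d/k_a) L₀ e^(−k_d t_c) = (0.289/1.74) × 27.3 × e^(−0.289×1.088) = 0.1661 × 27.3 × 0.7302 = 3.311 mg/L.
Minimum DO = C_s − D_c = 8.72 − 3.311 = 5.409 mg/L.

t_c ≈ 1.09 d; D_c ≈ 3.31 mg/L; min DO ≈ 5.41 mg/L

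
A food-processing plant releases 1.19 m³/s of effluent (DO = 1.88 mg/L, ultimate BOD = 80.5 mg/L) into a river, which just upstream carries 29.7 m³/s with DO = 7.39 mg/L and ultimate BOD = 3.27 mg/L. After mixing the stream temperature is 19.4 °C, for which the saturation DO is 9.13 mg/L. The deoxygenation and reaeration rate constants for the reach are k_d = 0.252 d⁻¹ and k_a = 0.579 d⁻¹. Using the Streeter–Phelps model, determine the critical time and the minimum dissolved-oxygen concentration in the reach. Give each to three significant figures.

Mixed DO = (29.7×7.39 + 1.19×1.88)/(29.7+1.19) = 221.7/30.89 = 7.178 mg/L.
Mixed L₀ = (29.7×3.27 + 1.19×80.5)/(30.89) = 192.9/30.89 = 6.245 mg/L.
Initial deficit D₀ = C_s − DO₀ = 9.13 − 7.178 = 1.952 mg/L.
t_c = (1/0.3270) ln[(0.579/0.252)(1 − 1.952×0.3270/(0.252×6.245))] = 3.058 × ln(1.366) = 0.9529 d.
D_c = (0.252/0.579) × 6.245 × e^(−0.252×0.9529) = 0.4352 × 6.245 × 0.7865 = 2.138 mg/L.
Minimum DO = 9.13 − 2.138 = 6.992 mg/L.

t_c ≈ 0.953 d; minimum DO ≈ 6.99 mg/L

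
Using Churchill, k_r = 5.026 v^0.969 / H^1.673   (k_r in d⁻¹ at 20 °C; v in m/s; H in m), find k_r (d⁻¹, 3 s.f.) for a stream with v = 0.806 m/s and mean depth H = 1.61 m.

k_r = 5.026 × 0.806^0.969 / 1.61^1.673 = 5.026 × 0.8114 / 2.218 = 1.838 d⁻¹.

k_r ≈ 1.84 d⁻¹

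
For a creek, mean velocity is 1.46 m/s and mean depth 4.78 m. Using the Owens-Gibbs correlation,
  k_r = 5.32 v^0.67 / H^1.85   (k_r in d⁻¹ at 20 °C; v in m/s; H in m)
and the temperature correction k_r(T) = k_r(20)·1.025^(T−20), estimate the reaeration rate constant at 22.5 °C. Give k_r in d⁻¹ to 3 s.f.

k_r ≈ 0.404 d⁻¹

k_r(20) = 5.32 × 1.46^0.67 / 4.78^1.85 = 5.32 × 1.289 / 18.07 = 0.3794 d⁻¹.
k_r(22.5) = 0.3794 × 1.025^(22.5−20) = 0.3794 × 1.064 = 0.4035 d⁻¹.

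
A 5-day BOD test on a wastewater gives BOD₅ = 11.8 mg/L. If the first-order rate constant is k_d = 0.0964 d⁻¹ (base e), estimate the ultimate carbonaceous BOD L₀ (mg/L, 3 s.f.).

BOD₅ = L₀(1 − e^(−5k_d)) ⇒ L₀ = BOD₅ / (1 − e^(−5×0.0964))
= 11.8 / (1 − 0.6175) = 11.8 / 0.3825 = 30.85 mg/L.

L₀ ≈ 30.9 mg/L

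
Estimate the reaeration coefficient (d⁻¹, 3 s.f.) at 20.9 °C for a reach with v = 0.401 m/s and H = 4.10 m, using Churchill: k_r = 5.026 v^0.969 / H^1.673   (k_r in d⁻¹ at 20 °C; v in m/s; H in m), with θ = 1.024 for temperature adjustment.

k_r(20) = 5.026 × 0.401^0.969 / 4.10^1.673 = 5.026 × 0.4125 / 10.60 = 0.1957 d⁻¹.
k_r(20.9) = 0.1957 × 1.024^(20.9−20) = 0.1957 × 1.022 = 0.1999 d⁻¹.

k_r ≈ 0.200 d⁻¹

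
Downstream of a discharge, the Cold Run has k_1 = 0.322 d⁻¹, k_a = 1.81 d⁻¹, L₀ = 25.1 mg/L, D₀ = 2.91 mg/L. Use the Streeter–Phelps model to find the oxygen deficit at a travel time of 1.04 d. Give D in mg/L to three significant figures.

D ≈ 3.50 mg/L

k_1 L₀/(k_a−k_1) = 0.322×25.1/(1.81−0.322) = 8.082/1.488 = 5.432 mg/L.
e^(−k_1 t) = e^(−0.322×1.040) = 0.7154; e^(−k_a t) = e^(−1.81×1.040) = 0.1522.
D = 5.432 × (0.7154 − 0.1522) + 2.91 × 0.1522 = 3.059 + 0.4430 = 3.502 mg/L.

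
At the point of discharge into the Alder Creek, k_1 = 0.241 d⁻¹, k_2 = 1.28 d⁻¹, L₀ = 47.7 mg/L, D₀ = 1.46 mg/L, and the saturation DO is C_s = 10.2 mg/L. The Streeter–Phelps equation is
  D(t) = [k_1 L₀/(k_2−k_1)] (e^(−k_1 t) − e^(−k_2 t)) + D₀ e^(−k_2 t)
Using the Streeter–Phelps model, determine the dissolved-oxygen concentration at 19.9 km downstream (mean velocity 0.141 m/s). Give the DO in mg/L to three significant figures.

Travel time t = x/v = 19.9 km / (0.141 m/s) = 19900 m / 0.141 m/s = 141100 s = 1.634 d.
k_1 L₀/(k_2−k_1) = 0.241×47.7/(1.28−0.241) = 11.50/1.039 = 11.06 mg/L.
e^(−k_1 t) = e^(−0.241×1.634) = 0.6746; e^(−k_2 t) = e^(−1.28×1.634) = 0.1236.
D = 11.06 × (0.6746 − 0.1236) + 1.46 × 0.1236 = 6.096 + 0.1804 = 6.277 mg/L.
DO = C_s − D = 10.2 − 6.277 = 3.923 mg/L.

DO ≈ 3.92 mg/L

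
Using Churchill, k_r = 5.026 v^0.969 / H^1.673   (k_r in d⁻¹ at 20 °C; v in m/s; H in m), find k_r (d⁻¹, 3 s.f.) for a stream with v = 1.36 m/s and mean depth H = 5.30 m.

k_r ≈ 0.416 d⁻¹

k_r = 5.026 × 1.36^0.969 / 5.30^1.673 = 5.026 × 1.347 / 16.28 = 0.4158 d⁻¹.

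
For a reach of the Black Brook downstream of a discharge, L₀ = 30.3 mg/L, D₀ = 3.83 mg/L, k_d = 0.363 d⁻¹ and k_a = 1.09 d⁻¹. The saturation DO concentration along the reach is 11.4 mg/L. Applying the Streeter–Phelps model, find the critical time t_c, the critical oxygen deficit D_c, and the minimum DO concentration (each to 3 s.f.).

t_c ≈ 1.11 d; D_c ≈ 6.74 mg/L; min DO ≈ 4.66 mg/L

At the critical point dD/dt = 0, so k_d L₀ e^(−k_d t) = k_a D. Substituting D(t) from the Streeter–Phelps equation and solving for t gives
t_c = ln[(k_a/k_d)(1 − D₀(k_a−k_d)/(k_d L₀))] / (k_a−k_d).
Here k_a−k_d = 0.7270 d⁻¹ and 1 − D₀(k_a−k_d)/(k_d L₀) = 1 − 3.83×0.7270/(0.363×30.3) = 0.7468, so
t_c = ln(3.003 × 0.7468) / 0.7270 = 0.8076 / 0.7270 = 1.111 d.
L(t_c) = L₀ e^(−k_d t_c) = 30.3 × 0.6681 = 20.24 mg/L, and at the critical point k_a D_c = k_d L, so D_c = (0.363/1.09) × 20.24 = 6.742 mg/L.
Minimum DO = C_s − D_c = 11.4 − 6.742 = 4.658 mg/L.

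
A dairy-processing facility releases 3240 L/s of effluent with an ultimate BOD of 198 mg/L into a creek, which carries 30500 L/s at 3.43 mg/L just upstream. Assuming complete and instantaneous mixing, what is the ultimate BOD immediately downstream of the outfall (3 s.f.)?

22.1 mg/L

Flow-weighted mixing: C = (Q_r C_r + Q_w C_w)/(Q_r + Q_w)
= (30500×3.43 + 3240×198)/(30500 + 3240) = 746100/33740 = 22.11 mg/L.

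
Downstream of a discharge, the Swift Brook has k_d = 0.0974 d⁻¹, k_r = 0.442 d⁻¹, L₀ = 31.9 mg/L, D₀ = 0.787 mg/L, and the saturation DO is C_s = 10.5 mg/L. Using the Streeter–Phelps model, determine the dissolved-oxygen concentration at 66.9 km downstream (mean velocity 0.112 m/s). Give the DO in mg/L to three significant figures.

Travel time t = x/v = 66.9 km / (0.112 m/s) = 66900 m / 0.112 m/s = 597300 s = 6.913 d.
k_d L₀/(k_r−k_d) = 0.0974×31.9/(0.442−0.0974) = 3.107/0.3446 = 9.016 mg/L.
e^(−k_d t) = e^(−0.0974×6.913) = 0.5100; e^(−k_r t) = e^(−0.442×6.913) = 0.04709.
D = 9.016 × (0.5100 − 0.04709) + 0.787 × 0.04709 = 4.174 + 0.03706 = 4.211 mg/L.
DO = C_s − D = 10.5 − 4.211 = 6.289 mg/L.

DO ≈ 6.29 mg/L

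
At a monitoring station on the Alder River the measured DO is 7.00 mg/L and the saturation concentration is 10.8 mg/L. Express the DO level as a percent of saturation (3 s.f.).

% saturation = C/C_s × 100 = 7.00/10.8 × 100 = 64.8 %.

64.8 % saturation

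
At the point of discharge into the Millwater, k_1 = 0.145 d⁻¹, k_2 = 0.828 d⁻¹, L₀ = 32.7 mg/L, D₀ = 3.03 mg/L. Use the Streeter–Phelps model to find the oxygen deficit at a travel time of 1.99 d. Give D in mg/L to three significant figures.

D ≈ 4.45 mg/L

k_1 L₀/(k_2−k_1) = 0.145×32.7/(0.828−0.145) = 4.742/0.6830 = 6.942 mg/L.
e^(−k_1 t) = e^(−0.145×1.990) = 0.7493; e^(−k_2 t) = e^(−0.828×1.990) = 0.1925.
D = 6.942 × (0.7493 − 0.1925) + 3.03 × 0.1925 = 3.866 + 0.5832 = 4.449 mg/L.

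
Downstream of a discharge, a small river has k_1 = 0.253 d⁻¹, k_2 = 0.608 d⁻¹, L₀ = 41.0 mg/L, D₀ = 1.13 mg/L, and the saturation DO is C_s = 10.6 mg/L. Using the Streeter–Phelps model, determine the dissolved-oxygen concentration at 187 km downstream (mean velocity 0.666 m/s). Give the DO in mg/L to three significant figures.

DO ≈ 1.65 mg/L

Travel time t = x/v = 187 km / (0.666 m/s) = 187000 m / 0.666 m/s = 280800 s = 3.250 d.
k_1 L₀/(k_2−k_1) = 0.253×41.0/(0.608−0.253) = 10.37/0.3550 = 29.22 mg/L.
e^(−k_1 t) = e^(−0.253×3.250) = 0.4395; e^(−k_2 t) = e^(−0.608×3.250) = 0.1386.
D = 29.22 × (0.4395 − 0.1386) + 1.13 × 0.1386 = 8.790 + 0.1567 = 8.947 mg/L.
DO = C_s − D = 10.6 − 8.947 = 1.653 mg/L.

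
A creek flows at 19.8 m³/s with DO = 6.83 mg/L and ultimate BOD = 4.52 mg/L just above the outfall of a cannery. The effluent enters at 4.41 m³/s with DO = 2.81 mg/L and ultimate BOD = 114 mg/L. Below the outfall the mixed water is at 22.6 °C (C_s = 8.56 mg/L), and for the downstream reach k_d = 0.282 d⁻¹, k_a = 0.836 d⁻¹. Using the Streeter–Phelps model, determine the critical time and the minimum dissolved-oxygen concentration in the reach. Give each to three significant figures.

t_c ≈ 1.56 d; minimum DO ≈ 3.25 mg/L

Mixed DO = (19.8×6.83 + 4.41×2.81)/(19.8+4.41) = 147.6/24.21 = 6.098 mg/L.
Mixed L₀ = (19.8×4.52 + 4.41×114)/(24.21) = 592.2/24.21 = 24.46 mg/L.
Initial deficit D₀ = C_s − DO₀ = 8.56 − 6.098 = 2.462 mg/L.
t_c = (1/0.5540) ln[(0.836/0.282)(1 − 2.462×0.5540/(0.282×24.46))] = 1.805 × ln(2.378) = 1.564 d.
D_c = (0.282/0.836) × 24.46 × e^(−0.282×1.564) = 0.3373 × 24.46 × 0.6434 = 5.309 mg/L.
Minimum DO = 8.56 − 5.309 = 3.251 mg/L.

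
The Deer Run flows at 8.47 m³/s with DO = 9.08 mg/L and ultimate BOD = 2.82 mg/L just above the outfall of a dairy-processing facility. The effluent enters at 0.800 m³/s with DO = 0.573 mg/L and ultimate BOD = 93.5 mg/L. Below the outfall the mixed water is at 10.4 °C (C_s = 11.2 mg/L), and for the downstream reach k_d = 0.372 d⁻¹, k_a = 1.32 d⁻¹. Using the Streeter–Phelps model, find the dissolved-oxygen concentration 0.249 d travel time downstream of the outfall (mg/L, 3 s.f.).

Mixed DO = (8.47×9.08 + 0.800×0.573)/(8.47+0.800) = 77.37/9.270 = 8.346 mg/L.
Mixed L₀ = (8.47×2.82 + 0.800×93.5)/(9.270) = 98.69/9.270 = 10.65 mg/L.
Initial deficit D₀ = C_s − DO₀ = 11.2 − 8.346 = 2.854 mg/L.
D(0.249) = [0.372×10.65/(1.32−0.372)](e^(−0.372×0.249) − e^(−1.32×0.249)) + 2.854 e^(−1.32×0.249)
= 4.177 × (0.9115 − 0.7199) + 2.854 × 0.7199 = 2.855 mg/L.
DO = 11.2 − 2.855 = 8.345 mg/L.

DO ≈ 8.34 mg/L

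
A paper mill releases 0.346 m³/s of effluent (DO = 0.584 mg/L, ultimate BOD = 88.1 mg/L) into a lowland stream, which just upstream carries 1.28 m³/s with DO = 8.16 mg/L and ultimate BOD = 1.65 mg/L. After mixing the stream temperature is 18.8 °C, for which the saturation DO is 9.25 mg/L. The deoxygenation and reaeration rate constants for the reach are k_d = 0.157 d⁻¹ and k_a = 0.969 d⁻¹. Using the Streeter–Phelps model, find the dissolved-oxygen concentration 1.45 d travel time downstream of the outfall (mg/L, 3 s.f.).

DO ≈ 6.45 mg/L

Mixed DO = (1.28×8.16 + 0.346×0.584)/(1.28+0.346) = 10.65/1.626 = 6.548 mg/L.
Mixed L₀ = (1.28×1.65 + 0.346×88.1)/(1.626) = 32.59/1.626 = 20.05 mg/L.
Initial deficit D₀ = C_s − DO₀ = 9.25 − 6.548 = 2.702 mg/L.
D(1.45) = [0.157×20.05/(0.969−0.157)](e^(−0.157×1.45) − e^(−0.969×1.45)) + 2.702 e^(−0.969×1.45)
= 3.876 × (0.7964 − 0.2454) + 2.702 × 0.2454 = 2.799 mg/L.
DO = 9.25 − 2.799 = 6.451 mg/L.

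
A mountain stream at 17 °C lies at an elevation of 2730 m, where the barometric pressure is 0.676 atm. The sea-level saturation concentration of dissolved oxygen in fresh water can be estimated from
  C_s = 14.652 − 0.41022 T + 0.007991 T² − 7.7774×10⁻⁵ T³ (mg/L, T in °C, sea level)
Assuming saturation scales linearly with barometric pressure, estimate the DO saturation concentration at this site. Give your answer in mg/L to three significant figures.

At sea level: C_s = 14.652 − 0.41022×17 + 0.007991×17² − 7.7774×10⁻⁵×17³ = 9.606 mg/L.
Pressure correction: C_s' = 9.606 × 0.676 = 6.493 mg/L.

C_s ≈ 6.49 mg/L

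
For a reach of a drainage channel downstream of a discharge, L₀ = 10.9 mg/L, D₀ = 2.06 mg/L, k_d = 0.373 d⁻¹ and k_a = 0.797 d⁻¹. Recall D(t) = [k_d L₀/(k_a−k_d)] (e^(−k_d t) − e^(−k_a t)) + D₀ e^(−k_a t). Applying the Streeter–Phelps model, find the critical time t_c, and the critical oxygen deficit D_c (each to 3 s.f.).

t_c ≈ 1.22 d; D_c ≈ 3.24 mg/L

At the critical point dD/dt = 0, so k_d L₀ e^(−k_d t) = k_a D. Substituting D(t) from the Streeter–Phelps equation and solving for t gives
t_c = ln[(k_a/k_d)(1 − D₀(k_a−k_d)/(k_d L₀))] / (k_a−k_d).
Here k_a−k_d = 0.4240 d⁻¹ and 1 − D₀(k_a−k_d)/(k_d L₀) = 1 − 2.06×0.4240/(0.373×10.9) = 0.7852, so
t_c = ln(2.137 × 0.7852) / 0.4240 = 0.5174 / 0.4240 = 1.220 d.
L(t_c) = L₀ e^(−k_d t_c) = 10.9 × 0.6343 = 6.914 mg/L, and at the critical point k_a D_c = k_d L, so D_c = (0.373/0.797) × 6.914 = 3.236 mg/L.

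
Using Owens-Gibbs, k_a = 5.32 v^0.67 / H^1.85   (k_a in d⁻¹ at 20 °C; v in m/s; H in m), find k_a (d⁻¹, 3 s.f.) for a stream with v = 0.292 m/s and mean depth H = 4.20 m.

k_a = 5.32 × 0.292^0.67 / 4.20^1.85 = 5.32 × 0.4383 / 14.22 = 0.1639 d⁻¹.

k_a ≈ 0.164 d⁻¹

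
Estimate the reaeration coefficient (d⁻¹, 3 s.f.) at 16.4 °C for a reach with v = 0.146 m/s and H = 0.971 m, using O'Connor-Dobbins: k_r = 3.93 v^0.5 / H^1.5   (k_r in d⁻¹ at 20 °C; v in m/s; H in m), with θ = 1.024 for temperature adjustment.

k_r(20) = 3.93 × 0.146^0.5 / 0.971^1.5 = 3.93 × 0.3821 / 0.9568 = 1.569 d⁻¹.
k_r(16.4) = 1.569 × 1.024^(16.4−20) = 1.569 × 0.9182 = 1.441 d⁻¹.

k_r ≈ 1.44 d⁻¹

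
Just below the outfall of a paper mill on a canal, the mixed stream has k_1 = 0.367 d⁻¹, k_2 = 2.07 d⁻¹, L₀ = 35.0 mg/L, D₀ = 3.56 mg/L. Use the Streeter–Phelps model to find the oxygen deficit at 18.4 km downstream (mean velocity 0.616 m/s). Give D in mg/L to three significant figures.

Travel time t = x/v = 18.4 km / (0.616 m/s) = 18400 m / 0.616 m/s = 29870 s = 0.3457 d.
k_1 L₀/(k_2−k_1) = 0.367×35.0/(2.07−0.367) = 12.84/1.703 = 7.543 mg/L.
e^(−k_1 t) = e^(−0.367×0.3457) = 0.8808; e^(−k_2 t) = e^(−2.07×0.3457) = 0.4889.
D = 7.543 × (0.8808 − 0.4889) + 3.56 × 0.4889 = 2.956 + 1.740 = 4.697 mg/L.

D ≈ 4.70 mg/L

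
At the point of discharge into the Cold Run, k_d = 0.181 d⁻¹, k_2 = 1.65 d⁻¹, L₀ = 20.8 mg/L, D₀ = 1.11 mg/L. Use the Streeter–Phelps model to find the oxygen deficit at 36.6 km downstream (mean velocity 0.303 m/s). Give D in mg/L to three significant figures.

D ≈ 1.85 mg/L

Travel time t = x/v = 36.6 km / (0.303 m/s) = 36600 m / 0.303 m/s = 120800 s = 1.398 d.
k_d L₀/(k_2−k_d) = 0.181×20.8/(1.65−0.181) = 3.765/1.469 = 2.563 mg/L.
e^(−k_d t) = e^(−0.181×1.398) = 0.7764; e^(−k_2 t) = e^(−1.65×1.398) = 0.09958.
D = 2.563 × (0.7764 − 0.09958) + 1.11 × 0.09958 = 1.735 + 0.1105 = 1.845 mg/L.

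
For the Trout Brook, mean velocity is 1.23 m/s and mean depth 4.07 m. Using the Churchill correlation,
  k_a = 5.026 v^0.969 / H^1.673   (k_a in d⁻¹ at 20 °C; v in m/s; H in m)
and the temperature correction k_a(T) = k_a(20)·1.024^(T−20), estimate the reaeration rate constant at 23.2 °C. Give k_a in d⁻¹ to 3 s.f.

k_a ≈ 0.633 d⁻¹

k_a(20) = 5.026 × 1.23^0.969 / 4.07^1.673 = 5.026 × 1.222 / 10.47 = 0.5868 d⁻¹.
k_a(23.2) = 0.5868 × 1.024^(23.2−20) = 0.5868 × 1.079 = 0.6331 d⁻¹.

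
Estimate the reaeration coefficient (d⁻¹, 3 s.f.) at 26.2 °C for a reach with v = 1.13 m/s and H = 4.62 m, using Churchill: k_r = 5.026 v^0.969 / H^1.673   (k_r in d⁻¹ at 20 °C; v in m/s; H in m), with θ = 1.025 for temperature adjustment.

k_r(20) = 5.026 × 1.13^0.969 / 4.62^1.673 = 5.026 × 1.126 / 12.94 = 0.4372 d⁻¹.
k_r(26.2) = 0.4372 × 1.025^(26.2−20) = 0.4372 × 1.165 = 0.5096 d⁻¹.

k_r ≈ 0.510 d⁻¹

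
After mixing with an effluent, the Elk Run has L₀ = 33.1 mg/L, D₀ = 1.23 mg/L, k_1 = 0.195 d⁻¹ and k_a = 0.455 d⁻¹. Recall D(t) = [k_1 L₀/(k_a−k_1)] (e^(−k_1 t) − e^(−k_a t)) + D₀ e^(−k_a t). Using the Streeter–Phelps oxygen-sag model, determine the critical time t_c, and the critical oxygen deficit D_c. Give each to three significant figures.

t_c ≈ 3.06 d; D_c ≈ 7.81 mg/L

With k_a/k_1 = 2.333 and 1 − D₀(k_a−k_1)/(k_1 L₀) = 0.9505,
t_c = ln(2.333 × 0.9505) / (0.455 − 0.195) = ln(2.218) / 0.2600 = 0.7965/0.2600 = 3.063 d.
L(t_c) = L₀ e^(−k_1 t_c) = 33.1 × 0.5503 = 18.21 mg/L, and at the critical point k_a D_c = k_1 L, so D_c = (0.195/0.455) × 18.21 = 7.806 mg/L.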